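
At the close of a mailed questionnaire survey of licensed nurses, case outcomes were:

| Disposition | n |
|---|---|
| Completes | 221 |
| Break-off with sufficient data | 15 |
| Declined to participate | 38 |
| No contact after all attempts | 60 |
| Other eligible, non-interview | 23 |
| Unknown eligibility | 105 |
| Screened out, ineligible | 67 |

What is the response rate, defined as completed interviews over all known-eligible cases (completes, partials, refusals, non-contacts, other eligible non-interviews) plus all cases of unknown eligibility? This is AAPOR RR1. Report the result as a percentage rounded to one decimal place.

Numerator → 221
Base → 221 + 15 + 38 + 60 + 23 + 105 = 462
RR1 = 221 / 462 = 0.4784

47.8%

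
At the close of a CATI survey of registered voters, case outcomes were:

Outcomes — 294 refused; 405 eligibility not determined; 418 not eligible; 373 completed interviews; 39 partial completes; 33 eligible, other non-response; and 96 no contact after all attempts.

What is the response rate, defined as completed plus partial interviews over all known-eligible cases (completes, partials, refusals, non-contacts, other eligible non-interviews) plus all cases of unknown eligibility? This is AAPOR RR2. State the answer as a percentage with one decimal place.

33.2%

Numerator: 373 + 39 = 412
Denom: 373 + 39 + 294 + 96 + 33 + 405 = 1240
RR2 = 412 / 1240 = 0.3323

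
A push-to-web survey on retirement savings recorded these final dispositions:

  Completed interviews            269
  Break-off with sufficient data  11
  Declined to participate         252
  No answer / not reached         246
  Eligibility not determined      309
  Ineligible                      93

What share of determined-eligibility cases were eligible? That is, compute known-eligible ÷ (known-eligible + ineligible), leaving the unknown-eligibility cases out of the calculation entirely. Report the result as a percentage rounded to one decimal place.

Known eligible = 269 + 11 + 252 + 246 = 778
e = 778 / (778 + 93) = 778 / 871 = 0.8932

89.3%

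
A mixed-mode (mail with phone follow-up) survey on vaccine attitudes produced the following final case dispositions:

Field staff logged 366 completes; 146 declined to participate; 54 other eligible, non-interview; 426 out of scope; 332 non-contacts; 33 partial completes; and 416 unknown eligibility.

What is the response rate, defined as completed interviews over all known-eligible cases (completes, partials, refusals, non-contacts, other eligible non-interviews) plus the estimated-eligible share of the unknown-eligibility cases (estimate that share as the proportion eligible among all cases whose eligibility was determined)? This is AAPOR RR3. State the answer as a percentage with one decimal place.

30.1%

Numerator = 366
Known eligible = 366 + 33 + 146 + 332 + 54 = 931
e = 931 / (931 + 426) = 931 / 1357 = 0.6861
Eligible share of unknowns = 0.6861 × 416 = 285.42
Denominator = 931 + 285.42 = 1216.42
RR3 = 366 / 1216.42 = 0.3009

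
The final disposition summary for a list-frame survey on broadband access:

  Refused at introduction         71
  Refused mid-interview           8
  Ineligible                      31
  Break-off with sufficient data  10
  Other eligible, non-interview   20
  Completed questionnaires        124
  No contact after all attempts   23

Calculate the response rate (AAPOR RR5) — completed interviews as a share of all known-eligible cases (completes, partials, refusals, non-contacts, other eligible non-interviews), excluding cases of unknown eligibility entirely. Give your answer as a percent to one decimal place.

48.4%

Refusal or break-off = 71 + 8 = 79
Numerator → 124
Denominator → 124 + 10 + 79 + 23 + 20 = 256
RR5 = 124 / 256 = 0.4844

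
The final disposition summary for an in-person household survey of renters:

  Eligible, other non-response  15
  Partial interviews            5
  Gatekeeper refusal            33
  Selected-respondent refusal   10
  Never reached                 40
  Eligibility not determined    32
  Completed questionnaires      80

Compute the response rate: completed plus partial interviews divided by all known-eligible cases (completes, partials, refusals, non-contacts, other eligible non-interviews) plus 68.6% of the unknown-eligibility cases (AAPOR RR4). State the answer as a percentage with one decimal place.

Declined to participate = 33 + 10 = 43
Num: 80 + 5 = 85
Known eligible: 80 + 5 + 43 + 40 + 15 = 183
Eligible share of unknowns: 0.6860 × 32 = 21.95
Denominator: 183 + 21.95 = 204.95
RR4 = 85 / 204.95 = 0.4147

41.5%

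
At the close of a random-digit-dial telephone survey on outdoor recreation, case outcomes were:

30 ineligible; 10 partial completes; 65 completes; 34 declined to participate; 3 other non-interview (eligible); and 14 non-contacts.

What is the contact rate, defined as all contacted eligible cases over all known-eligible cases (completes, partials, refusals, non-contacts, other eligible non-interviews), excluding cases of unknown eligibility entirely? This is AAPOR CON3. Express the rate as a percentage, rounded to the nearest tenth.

Num → 65 + 10 + 34 + 3 = 112
Base → 65 + 10 + 34 + 14 + 3 = 126
CON3 = 112 / 126 = 0.8889

88.9%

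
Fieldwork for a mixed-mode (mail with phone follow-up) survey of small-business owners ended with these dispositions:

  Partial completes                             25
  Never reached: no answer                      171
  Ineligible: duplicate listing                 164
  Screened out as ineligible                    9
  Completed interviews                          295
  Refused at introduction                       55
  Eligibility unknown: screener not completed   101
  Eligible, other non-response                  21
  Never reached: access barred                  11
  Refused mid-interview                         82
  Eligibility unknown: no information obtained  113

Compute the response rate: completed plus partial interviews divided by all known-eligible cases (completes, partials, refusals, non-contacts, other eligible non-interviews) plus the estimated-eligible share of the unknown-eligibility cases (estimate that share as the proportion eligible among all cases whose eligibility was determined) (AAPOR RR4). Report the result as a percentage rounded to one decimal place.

Refused = 55 + 82 = 137
No contact after all attempts = 171 + 11 = 182
Undetermined eligibility = 101 + 113 = 214
Screened out, ineligible = 9 + 164 = 173
Num → 295 + 25 = 320
Known eligible → 295 + 25 + 137 + 182 + 21 = 660
e = 660 / (660 + 173) = 660 / 833 = 0.7923
Estimated eligible among unknowns → 0.7923 × 214 = 169.55
Denom → 660 + 169.55 = 829.55
RR4 = 320 / 829.55 = 0.3858

38.6%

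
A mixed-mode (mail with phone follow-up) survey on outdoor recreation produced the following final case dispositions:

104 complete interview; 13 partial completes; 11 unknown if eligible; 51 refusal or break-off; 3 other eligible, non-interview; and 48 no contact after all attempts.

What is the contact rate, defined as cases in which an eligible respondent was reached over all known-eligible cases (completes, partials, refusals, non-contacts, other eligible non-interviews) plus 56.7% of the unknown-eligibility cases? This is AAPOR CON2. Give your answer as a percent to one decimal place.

75.9%

Num = 104 + 13 + 51 + 3 = 171
Determined eligible = 104 + 13 + 51 + 48 + 3 = 219
Eligible share of unknowns = 0.5670 × 11 = 6.24
Denom = 219 + 6.24 = 225.24
CON2 = 171 / 225.24 = 0.7592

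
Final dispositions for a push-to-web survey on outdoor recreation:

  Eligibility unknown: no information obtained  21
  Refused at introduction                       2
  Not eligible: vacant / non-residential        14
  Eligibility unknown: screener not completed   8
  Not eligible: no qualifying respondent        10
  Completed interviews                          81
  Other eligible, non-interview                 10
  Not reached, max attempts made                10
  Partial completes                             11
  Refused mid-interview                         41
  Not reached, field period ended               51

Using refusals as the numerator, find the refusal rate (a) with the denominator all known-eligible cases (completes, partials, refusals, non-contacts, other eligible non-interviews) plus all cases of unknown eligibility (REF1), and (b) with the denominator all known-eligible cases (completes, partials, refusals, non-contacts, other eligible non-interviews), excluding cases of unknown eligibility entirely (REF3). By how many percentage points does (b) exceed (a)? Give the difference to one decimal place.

Refused = 2 + 41 = 43
No contact after all attempts = 51 + 10 = 61
Undetermined eligibility = 8 + 21 = 29
Out of scope = 10 + 14 = 24
Numerator → 43
Denom → 81 + 11 + 43 + 61 + 10 + 29 = 235
REF1 = 43 / 235 = 0.1830
Denom → 81 + 11 + 43 + 61 + 10 = 206
REF3 = 43 / 206 = 0.2087
Difference = 20.87 − 18.30 = 2.57 percentage points

2.6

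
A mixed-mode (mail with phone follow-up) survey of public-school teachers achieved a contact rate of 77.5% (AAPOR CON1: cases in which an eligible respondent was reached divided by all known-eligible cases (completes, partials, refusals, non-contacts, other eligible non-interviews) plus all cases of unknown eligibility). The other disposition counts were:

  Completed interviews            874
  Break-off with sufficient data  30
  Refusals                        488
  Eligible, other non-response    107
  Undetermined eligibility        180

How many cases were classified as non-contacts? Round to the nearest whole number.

255

Numerator: 874 + 30 + 488 + 107 = 1499
CON1 = 1499 / D = 0.775
D = 1499 / 0.775 = 1934.2
Other denominator terms total 1679
non-contacts = 1934.2 − 1679 ≈ 255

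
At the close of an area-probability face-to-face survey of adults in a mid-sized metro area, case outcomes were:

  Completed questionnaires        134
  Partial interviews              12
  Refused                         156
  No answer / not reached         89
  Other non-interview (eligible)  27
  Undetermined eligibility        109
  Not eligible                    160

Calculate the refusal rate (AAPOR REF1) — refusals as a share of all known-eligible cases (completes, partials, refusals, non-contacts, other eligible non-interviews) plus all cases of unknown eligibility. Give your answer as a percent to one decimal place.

Num → 156
Denom → 134 + 12 + 156 + 89 + 27 + 109 = 527
REF1 = 156 / 527 = 0.2960

29.6%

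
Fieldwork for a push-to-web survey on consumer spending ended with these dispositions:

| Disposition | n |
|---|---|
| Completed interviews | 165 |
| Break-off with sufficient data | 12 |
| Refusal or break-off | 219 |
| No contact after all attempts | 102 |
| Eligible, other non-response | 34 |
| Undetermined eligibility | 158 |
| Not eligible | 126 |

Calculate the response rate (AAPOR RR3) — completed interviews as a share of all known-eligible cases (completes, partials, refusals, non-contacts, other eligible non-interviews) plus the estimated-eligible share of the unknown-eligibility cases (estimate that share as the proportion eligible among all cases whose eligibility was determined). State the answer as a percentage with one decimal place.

25.0%

Num → 165
Determined eligible → 165 + 12 + 219 + 102 + 34 = 532
e = 532 / (532 + 126) = 532 / 658 = 0.8085
Eligible share of unknowns → 0.8085 × 158 = 127.74
Base → 532 + 127.74 = 659.74
RR3 = 165 / 659.74 = 0.2501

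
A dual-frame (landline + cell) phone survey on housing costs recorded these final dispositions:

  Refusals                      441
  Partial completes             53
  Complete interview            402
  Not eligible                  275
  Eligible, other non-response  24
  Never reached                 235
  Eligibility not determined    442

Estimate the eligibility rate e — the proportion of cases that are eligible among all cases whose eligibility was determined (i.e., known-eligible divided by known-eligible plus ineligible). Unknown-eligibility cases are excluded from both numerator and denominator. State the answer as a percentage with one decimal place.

Known eligible → 402 + 53 + 441 + 235 + 24 = 1155
e = 1155 / (1155 + 275) = 1155 / 1430 = 0.8077

80.8%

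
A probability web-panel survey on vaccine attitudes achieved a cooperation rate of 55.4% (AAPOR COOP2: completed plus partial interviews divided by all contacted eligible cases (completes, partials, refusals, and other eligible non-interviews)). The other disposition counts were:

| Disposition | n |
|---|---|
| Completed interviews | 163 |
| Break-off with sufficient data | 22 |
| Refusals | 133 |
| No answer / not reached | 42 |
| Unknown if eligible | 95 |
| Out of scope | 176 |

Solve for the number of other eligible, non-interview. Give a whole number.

16

Num → 163 + 22 = 185
COOP2 = 185 / D = 0.554
D = 185 / 0.554 = 333.9
Rest of base = 318
other eligible, non-interview = 333.9 − 318 ≈ 16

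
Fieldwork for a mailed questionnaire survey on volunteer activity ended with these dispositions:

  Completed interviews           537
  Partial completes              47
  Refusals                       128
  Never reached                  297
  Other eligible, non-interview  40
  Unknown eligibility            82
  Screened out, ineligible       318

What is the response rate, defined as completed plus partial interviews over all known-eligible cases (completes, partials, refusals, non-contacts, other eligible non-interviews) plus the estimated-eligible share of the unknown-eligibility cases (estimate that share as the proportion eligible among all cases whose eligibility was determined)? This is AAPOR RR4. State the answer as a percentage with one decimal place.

Numerator → 537 + 47 = 584
Known eligible → 537 + 47 + 128 + 297 + 40 = 1049
e = 1049 / (1049 + 318) = 1049 / 1367 = 0.7674
e × U → 0.7674 × 82 = 62.93
Denominator → 1049 + 62.93 = 1111.93
RR4 = 584 / 1111.93 = 0.5252

52.5%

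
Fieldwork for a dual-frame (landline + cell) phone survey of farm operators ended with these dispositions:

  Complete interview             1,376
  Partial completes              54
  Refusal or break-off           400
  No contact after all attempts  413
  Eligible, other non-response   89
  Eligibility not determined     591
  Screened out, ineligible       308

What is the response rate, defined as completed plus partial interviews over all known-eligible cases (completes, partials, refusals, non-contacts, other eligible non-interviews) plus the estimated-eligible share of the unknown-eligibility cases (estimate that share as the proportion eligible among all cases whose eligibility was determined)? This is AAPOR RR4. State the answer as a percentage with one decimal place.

Numerator: 1376 + 54 = 1430
Determined eligible: 1376 + 54 + 400 + 413 + 89 = 2332
e = 2332 / (2332 + 308) = 2332 / 2640 = 0.8833
e × U: 0.8833 × 591 = 522.03
Base: 2332 + 522.03 = 2854.03
RR4 = 1430 / 2854.03 = 0.5010

50.1%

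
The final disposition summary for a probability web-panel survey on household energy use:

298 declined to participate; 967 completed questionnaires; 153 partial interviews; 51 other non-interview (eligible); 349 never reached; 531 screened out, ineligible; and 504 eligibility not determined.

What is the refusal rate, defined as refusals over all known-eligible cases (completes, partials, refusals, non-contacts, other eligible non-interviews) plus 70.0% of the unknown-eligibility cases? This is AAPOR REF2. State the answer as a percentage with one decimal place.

13.7%

Num = 298
Eligible (known) = 967 + 153 + 298 + 349 + 51 = 1818
e × U = 0.7000 × 504 = 352.80
Denominator = 1818 + 352.80 = 2170.80
REF2 = 298 / 2170.80 = 0.1373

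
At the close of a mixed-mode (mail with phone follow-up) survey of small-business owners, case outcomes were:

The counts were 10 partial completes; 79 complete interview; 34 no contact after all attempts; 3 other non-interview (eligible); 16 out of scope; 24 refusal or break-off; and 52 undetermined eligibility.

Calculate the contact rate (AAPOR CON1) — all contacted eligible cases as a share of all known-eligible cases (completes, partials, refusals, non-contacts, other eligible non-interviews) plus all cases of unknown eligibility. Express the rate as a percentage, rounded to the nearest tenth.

Numerator: 79 + 10 + 24 + 3 = 116
Base: 79 + 10 + 24 + 34 + 3 + 52 = 202
CON1 = 116 / 202 = 0.5743

57.4%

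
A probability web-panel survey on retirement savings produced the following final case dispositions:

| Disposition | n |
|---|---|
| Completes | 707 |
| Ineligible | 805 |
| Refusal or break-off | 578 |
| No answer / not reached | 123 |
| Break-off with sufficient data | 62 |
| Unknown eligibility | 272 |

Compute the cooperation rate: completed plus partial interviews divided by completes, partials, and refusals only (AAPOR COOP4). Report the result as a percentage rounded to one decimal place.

Numerator = 707 + 62 = 769
Denom = 707 + 62 + 578 = 1347
COOP4 = 769 / 1347 = 0.5709

57.1%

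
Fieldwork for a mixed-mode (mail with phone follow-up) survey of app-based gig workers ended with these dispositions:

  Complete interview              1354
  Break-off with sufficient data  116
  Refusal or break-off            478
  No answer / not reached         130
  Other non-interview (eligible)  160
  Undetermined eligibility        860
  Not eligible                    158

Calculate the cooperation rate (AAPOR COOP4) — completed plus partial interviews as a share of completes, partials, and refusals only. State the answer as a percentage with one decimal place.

75.5%

Top → 1354 + 116 = 1470
Base → 1354 + 116 + 478 = 1948
COOP4 = 1470 / 1948 = 0.7546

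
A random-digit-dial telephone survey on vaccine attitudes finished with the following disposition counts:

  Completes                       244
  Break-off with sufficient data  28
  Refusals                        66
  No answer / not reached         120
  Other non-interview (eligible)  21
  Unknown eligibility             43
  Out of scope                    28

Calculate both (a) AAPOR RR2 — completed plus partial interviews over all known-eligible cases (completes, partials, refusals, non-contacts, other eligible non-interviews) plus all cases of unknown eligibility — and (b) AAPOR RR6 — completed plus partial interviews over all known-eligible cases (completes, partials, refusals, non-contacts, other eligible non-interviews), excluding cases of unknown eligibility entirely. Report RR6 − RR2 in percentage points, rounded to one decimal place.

Top → 244 + 28 = 272
Denominator → 244 + 28 + 66 + 120 + 21 + 43 = 522
RR2 = 272 / 522 = 0.5211
Denominator → 244 + 28 + 66 + 120 + 21 = 479
RR6 = 272 / 479 = 0.5678
Difference = 56.78 − 52.11 = 4.67 percentage points

4.7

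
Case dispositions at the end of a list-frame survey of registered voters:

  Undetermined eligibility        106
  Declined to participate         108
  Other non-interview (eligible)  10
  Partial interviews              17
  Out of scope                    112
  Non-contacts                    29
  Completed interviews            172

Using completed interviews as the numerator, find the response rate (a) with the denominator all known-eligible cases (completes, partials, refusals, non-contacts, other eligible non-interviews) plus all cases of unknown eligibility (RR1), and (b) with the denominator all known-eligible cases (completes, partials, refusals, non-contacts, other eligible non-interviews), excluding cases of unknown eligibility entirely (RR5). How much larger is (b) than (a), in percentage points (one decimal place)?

Top → 172
Base → 172 + 17 + 108 + 29 + 10 + 106 = 442
RR1 = 172 / 442 = 0.3891
Base → 172 + 17 + 108 + 29 + 10 = 336
RR5 = 172 / 336 = 0.5119
Difference = 51.19 − 38.91 = 12.28 percentage points

12.3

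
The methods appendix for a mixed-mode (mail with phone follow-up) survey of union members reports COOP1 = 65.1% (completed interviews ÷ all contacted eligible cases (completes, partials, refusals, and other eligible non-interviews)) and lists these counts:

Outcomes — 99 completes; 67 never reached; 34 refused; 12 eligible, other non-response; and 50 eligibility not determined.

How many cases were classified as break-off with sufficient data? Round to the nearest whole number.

COOP1 = 99 / D = 0.651
D = 99 / 0.651 = 152.1
Remaining denominator categories sum to 145
break-off with sufficient data = 152.1 − 145 ≈ 7

7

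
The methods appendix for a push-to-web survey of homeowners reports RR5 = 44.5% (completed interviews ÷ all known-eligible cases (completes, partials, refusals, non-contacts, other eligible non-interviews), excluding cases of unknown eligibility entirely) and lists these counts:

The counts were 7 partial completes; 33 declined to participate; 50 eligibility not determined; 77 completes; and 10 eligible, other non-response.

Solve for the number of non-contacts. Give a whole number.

46

RR5 = 77 / D = 0.445
D = 77 / 0.445 = 173.0
Rest of base = 127
non-contacts = 173.0 − 127 ≈ 46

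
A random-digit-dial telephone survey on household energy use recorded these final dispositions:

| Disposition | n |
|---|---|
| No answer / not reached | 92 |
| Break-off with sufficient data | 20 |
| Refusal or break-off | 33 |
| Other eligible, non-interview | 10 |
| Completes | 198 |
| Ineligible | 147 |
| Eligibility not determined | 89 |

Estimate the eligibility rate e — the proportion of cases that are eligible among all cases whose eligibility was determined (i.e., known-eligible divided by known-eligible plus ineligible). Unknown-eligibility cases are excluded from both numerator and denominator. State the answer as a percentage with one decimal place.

Eligible (known): 198 + 20 + 33 + 92 + 10 = 353
e = 353 / (353 + 147) = 353 / 500 = 0.7060

70.6%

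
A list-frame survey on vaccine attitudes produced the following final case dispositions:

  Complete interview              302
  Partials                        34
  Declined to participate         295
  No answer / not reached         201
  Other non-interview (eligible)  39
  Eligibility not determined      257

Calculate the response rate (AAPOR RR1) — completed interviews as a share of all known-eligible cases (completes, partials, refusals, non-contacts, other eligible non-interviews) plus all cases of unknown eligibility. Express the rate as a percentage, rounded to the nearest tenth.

26.8%

Num = 302
Denominator = 302 + 34 + 295 + 201 + 39 + 257 = 1128
RR1 = 302 / 1128 = 0.2677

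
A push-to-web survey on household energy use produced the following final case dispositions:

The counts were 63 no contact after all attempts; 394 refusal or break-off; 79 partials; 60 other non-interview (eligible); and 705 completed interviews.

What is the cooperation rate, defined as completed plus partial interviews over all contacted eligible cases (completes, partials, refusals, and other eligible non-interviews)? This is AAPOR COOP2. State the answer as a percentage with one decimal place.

63.3%

Numerator = 705 + 79 = 784
Denom = 705 + 79 + 394 + 60 = 1238
COOP2 = 784 / 1238 = 0.6333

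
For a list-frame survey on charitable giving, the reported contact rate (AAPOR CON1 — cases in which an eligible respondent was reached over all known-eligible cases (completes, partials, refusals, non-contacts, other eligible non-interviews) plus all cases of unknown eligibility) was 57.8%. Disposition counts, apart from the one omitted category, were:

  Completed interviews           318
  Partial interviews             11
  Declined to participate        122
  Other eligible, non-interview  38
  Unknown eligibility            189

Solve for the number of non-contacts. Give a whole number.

Numerator: 318 + 11 + 122 + 38 = 489
CON1 = 489 / D = 0.578
D = 489 / 0.578 = 846.0
Remaining denominator categories sum to 678
non-contacts = 846.0 − 678 ≈ 168

168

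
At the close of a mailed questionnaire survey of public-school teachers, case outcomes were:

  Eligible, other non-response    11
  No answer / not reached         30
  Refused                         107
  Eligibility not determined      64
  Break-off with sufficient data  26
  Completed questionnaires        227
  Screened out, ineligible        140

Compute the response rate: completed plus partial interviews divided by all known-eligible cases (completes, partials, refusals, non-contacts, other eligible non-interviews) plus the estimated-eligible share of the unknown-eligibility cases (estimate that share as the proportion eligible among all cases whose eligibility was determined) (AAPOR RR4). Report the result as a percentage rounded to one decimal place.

56.4%

Top → 227 + 26 = 253
Known eligible → 227 + 26 + 107 + 30 + 11 = 401
e = 401 / (401 + 140) = 401 / 541 = 0.7412
Eligible share of unknowns → 0.7412 × 64 = 47.44
Denominator → 401 + 47.44 = 448.44
RR4 = 253 / 448.44 = 0.5642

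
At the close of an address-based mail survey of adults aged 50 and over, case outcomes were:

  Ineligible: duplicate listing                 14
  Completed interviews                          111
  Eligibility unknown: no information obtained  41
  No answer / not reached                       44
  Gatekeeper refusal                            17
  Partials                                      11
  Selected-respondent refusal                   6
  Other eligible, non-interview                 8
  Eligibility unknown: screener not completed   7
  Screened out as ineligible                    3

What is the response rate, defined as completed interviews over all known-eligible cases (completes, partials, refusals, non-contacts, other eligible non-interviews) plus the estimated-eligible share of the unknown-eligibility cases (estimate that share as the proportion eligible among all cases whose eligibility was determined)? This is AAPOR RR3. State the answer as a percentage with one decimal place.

Refused = 17 + 6 = 23
Undetermined eligibility = 7 + 41 = 48
Not eligible = 3 + 14 = 17
Num: 111
Determined eligible: 111 + 11 + 23 + 44 + 8 = 197
e = 197 / (197 + 17) = 197 / 214 = 0.9206
e × U: 0.9206 × 48 = 44.19
Base: 197 + 44.19 = 241.19
RR3 = 111 / 241.19 = 0.4602

46.0%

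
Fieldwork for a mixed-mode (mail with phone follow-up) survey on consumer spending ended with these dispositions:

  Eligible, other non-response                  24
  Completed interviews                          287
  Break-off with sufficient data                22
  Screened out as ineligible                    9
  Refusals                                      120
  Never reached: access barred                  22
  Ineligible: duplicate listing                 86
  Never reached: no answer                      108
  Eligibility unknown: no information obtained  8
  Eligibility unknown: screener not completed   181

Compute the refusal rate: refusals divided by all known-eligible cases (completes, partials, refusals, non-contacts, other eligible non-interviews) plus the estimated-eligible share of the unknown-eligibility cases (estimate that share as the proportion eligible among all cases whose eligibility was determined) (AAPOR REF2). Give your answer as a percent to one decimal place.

16.1%

No contact after all attempts = 108 + 22 = 130
Eligibility not determined = 181 + 8 = 189
Not eligible = 9 + 86 = 95
Numerator: 120
Determined eligible: 287 + 22 + 120 + 130 + 24 = 583
e = 583 / (583 + 95) = 583 / 678 = 0.8599
Estimated eligible among unknowns: 0.8599 × 189 = 162.52
Denominator: 583 + 162.52 = 745.52
REF2 = 120 / 745.52 = 0.1610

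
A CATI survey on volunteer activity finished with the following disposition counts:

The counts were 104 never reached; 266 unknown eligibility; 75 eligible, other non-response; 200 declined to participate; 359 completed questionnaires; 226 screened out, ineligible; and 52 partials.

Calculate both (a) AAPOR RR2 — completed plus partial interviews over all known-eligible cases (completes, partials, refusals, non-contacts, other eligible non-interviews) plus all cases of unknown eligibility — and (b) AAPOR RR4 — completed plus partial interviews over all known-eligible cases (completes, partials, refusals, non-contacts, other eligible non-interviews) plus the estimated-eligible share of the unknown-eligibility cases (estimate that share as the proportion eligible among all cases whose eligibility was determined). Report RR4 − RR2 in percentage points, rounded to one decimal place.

2.3

Num = 359 + 52 = 411
Denom = 359 + 52 + 200 + 104 + 75 + 266 = 1056
RR2 = 411 / 1056 = 0.3892
Known eligible = 359 + 52 + 200 + 104 + 75 = 790
e = 790 / (790 + 226) = 790 / 1016 = 0.7776
e × U = 0.7776 × 266 = 206.84
Denom = 790 + 206.84 = 996.84
RR4 = 411 / 996.84 = 0.4123
Difference = 41.23 − 38.92 = 2.31 percentage points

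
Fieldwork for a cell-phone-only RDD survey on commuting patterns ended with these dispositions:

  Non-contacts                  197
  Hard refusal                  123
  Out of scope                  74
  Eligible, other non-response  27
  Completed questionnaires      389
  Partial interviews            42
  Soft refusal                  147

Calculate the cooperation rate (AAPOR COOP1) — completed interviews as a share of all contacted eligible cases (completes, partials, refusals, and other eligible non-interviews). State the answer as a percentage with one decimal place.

53.4%

Refusal or break-off = 123 + 147 = 270
Num → 389
Base → 389 + 42 + 270 + 27 = 728
COOP1 = 389 / 728 = 0.5343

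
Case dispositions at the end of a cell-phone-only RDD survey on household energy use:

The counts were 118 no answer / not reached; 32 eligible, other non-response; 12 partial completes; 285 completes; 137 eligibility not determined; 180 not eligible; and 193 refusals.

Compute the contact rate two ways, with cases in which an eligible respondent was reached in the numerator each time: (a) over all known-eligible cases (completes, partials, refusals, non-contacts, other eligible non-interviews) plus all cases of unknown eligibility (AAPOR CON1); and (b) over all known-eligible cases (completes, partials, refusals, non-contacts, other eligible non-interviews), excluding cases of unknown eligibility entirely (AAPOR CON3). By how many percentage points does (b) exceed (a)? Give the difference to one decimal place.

14.4

Top: 285 + 12 + 193 + 32 = 522
Denominator: 285 + 12 + 193 + 118 + 32 + 137 = 777
CON1 = 522 / 777 = 0.6718
Denominator: 285 + 12 + 193 + 118 + 32 = 640
CON3 = 522 / 640 = 0.8156
Difference = 81.56 − 67.18 = 14.38 percentage points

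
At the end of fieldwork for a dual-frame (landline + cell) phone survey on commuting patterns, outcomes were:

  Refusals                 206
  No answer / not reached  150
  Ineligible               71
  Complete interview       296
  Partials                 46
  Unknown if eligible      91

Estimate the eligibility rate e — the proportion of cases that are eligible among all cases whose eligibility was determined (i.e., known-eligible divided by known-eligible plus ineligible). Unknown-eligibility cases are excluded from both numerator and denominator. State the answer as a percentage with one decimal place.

90.8%

Known eligible = 296 + 46 + 206 + 150 = 698
e = 698 / (698 + 71) = 698 / 769 = 0.9077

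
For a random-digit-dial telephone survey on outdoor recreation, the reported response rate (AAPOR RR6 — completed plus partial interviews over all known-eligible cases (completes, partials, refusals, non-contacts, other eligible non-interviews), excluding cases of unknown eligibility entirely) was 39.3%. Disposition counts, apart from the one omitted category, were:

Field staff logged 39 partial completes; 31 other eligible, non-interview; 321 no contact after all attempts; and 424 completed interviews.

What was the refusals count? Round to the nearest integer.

363

Numerator: 424 + 39 = 463
RR6 = 463 / D = 0.393
D = 463 / 0.393 = 1178.1
Rest of base = 815
refusals = 1178.1 − 815 ≈ 363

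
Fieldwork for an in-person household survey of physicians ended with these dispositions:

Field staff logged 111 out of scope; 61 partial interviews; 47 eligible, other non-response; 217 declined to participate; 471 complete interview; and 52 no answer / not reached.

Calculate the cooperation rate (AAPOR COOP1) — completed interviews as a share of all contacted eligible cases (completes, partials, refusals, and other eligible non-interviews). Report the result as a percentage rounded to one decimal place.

Num = 471
Denominator = 471 + 61 + 217 + 47 = 796
COOP1 = 471 / 796 = 0.5917

59.2%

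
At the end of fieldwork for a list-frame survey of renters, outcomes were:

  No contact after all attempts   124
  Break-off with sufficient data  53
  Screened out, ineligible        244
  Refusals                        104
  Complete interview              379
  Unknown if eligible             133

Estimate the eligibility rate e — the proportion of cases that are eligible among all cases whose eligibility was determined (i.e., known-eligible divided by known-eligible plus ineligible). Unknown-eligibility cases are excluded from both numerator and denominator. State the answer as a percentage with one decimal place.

Eligible (known): 379 + 53 + 104 + 124 = 660
e = 660 / (660 + 244) = 660 / 904 = 0.7301

73.0%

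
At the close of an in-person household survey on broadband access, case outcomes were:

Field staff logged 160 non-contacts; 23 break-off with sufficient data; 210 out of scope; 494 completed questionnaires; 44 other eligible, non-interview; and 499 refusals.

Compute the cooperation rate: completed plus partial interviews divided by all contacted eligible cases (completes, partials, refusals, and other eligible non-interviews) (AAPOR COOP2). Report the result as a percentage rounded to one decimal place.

Top: 494 + 23 = 517
Denominator: 494 + 23 + 499 + 44 = 1060
COOP2 = 517 / 1060 = 0.4877

48.8%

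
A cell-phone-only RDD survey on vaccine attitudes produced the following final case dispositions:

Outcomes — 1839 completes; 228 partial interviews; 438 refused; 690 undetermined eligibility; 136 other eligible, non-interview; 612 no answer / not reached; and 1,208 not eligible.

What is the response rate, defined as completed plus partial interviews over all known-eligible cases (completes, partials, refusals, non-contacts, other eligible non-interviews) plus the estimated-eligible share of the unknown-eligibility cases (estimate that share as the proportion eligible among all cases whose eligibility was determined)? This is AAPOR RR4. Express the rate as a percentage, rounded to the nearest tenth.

Num: 1839 + 228 = 2067
Eligible (known): 1839 + 228 + 438 + 612 + 136 = 3253
e = 3253 / (3253 + 1208) = 3253 / 4461 = 0.7292
Estimated eligible among unknowns: 0.7292 × 690 = 503.15
Denom: 3253 + 503.15 = 3756.15
RR4 = 2067 / 3756.15 = 0.5503

55.0%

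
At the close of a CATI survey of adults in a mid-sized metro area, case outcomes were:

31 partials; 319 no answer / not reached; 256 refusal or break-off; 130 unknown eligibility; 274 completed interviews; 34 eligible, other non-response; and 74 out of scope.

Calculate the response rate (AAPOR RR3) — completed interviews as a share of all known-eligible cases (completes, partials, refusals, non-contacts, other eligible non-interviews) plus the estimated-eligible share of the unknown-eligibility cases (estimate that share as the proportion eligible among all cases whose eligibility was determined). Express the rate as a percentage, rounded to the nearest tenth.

26.5%

Top: 274
Determined eligible: 274 + 31 + 256 + 319 + 34 = 914
e = 914 / (914 + 74) = 914 / 988 = 0.9251
Eligible share of unknowns: 0.9251 × 130 = 120.26
Denom: 914 + 120.26 = 1034.26
RR3 = 274 / 1034.26 = 0.2649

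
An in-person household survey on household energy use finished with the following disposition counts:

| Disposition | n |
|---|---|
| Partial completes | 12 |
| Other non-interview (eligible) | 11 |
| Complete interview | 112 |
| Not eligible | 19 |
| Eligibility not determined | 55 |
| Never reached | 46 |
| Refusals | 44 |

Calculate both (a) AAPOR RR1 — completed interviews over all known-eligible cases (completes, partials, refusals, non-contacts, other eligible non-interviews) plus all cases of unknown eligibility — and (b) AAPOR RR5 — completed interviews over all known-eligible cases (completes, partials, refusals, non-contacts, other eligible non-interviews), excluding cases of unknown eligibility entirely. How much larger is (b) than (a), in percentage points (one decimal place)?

Numerator → 112
Denominator → 112 + 12 + 44 + 46 + 11 + 55 = 280
RR1 = 112 / 280 = 0.4000
Denominator → 112 + 12 + 44 + 46 + 11 = 225
RR5 = 112 / 225 = 0.4978
Difference = 49.78 − 40.00 = 9.78 percentage points

9.8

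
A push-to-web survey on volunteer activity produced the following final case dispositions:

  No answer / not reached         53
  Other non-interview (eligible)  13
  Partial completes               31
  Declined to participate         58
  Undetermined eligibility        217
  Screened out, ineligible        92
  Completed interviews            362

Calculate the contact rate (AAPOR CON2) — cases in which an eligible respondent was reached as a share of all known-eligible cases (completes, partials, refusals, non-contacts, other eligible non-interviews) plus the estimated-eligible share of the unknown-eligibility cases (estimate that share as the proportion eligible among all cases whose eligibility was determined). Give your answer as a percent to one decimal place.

66.2%

Num: 362 + 31 + 58 + 13 = 464
Known eligible: 362 + 31 + 58 + 53 + 13 = 517
e = 517 / (517 + 92) = 517 / 609 = 0.8489
Eligible share of unknowns: 0.8489 × 217 = 184.21
Denominator: 517 + 184.21 = 701.21
CON2 = 464 / 701.21 = 0.6617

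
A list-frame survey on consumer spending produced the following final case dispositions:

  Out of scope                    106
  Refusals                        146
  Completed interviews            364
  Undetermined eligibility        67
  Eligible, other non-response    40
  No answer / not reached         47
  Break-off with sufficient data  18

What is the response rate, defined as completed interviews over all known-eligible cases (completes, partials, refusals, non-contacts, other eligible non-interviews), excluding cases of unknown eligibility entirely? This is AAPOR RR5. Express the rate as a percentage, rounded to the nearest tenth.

Numerator → 364
Denominator → 364 + 18 + 146 + 47 + 40 = 615
RR5 = 364 / 615 = 0.5919

59.2%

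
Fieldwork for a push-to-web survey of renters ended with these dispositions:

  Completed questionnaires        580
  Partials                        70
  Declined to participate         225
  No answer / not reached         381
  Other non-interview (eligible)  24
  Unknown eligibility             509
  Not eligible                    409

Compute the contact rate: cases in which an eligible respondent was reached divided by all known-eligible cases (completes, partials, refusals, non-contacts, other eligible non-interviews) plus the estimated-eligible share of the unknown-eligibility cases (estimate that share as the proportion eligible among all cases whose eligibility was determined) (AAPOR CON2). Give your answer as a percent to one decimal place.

Top: 580 + 70 + 225 + 24 = 899
Known eligible: 580 + 70 + 225 + 381 + 24 = 1280
e = 1280 / (1280 + 409) = 1280 / 1689 = 0.7578
Eligible share of unknowns: 0.7578 × 509 = 385.72
Denom: 1280 + 385.72 = 1665.72
CON2 = 899 / 1665.72 = 0.5397

54.0%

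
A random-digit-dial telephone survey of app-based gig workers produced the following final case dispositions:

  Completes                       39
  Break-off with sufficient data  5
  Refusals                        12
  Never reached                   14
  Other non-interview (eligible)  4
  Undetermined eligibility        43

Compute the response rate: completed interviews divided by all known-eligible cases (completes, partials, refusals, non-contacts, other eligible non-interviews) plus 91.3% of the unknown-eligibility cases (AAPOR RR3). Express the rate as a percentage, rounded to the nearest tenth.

Numerator: 39
Determined eligible: 39 + 5 + 12 + 14 + 4 = 74
Eligible share of unknowns: 0.9130 × 43 = 39.26
Denominator: 74 + 39.26 = 113.26
RR3 = 39 / 113.26 = 0.3443

34.4%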